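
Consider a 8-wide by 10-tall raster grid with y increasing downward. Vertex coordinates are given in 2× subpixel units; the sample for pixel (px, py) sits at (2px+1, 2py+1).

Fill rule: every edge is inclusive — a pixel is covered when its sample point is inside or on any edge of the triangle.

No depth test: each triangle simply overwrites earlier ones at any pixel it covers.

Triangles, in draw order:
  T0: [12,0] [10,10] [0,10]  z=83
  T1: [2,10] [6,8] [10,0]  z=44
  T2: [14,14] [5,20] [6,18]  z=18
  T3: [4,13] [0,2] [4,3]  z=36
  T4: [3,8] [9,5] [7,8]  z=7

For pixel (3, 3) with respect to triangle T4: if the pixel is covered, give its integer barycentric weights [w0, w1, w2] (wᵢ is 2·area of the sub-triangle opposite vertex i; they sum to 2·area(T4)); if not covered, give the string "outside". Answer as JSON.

T0:
  2·area = 100
  edge (12, 0)→(10, 10): d=(-2,10) inclusive
  edge (10, 10)→(0, 10): d=(-10,0) inclusive
  edge (0, 10)→(12, 0): d=(12,-10) inclusive
    (5,0)@(11, 1): e=[8,90,2] → X
    (6,0)@(13, 1): e=[-12,90,22] → .
    (4,1)@(9, 3): e=[24,70,6] → X
    (6,1)@(13, 3): e=[-16,70,46] → .
    (3,2)@(7, 5): e=[40,50,10] → X
    (5,2)@(11, 5): e=[0,50,50] → X  [on edge]
    (6,2)@(13, 5): e=[-20,50,70] → .
    (2,3)@(5, 7): e=[56,30,14] → X
    (5,3)@(11, 7): e=[-4,30,74] → .
    (1,4)@(3, 9): e=[72,10,18] → X
    (5,4)@(11, 9): e=[-8,10,98] → .
    (1,5)@(3, 11): e=[68,-10,42] → .
    (4,7)@(9, 15): e=[0,-50,150] → .  [on edge]
  covered (13 px):
    . . . . . X . .
    . . . . X X . .
    . . . X X X . .
    . . X X X . . .
    . X X X X . . .
    . . . . . . . .
    . . . . . . . .
    . . . . . . . .
    . . . . . . . .
    . . . . . . . .
T1:
  2·area = 24  (B↔C swapped to make it positive)
  edge (2, 10)→(10, 0): d=(8,-10) inclusive
  edge (10, 0)→(6, 8): d=(-4,8) inclusive
  edge (6, 8)→(2, 10): d=(-4,2) inclusive
    (3,2)@(7, 5): e=[10,4,10] → X
    (4,2)@(9, 5): e=[30,-12,6] → .
    (2,3)@(5, 7): e=[6,12,6] → X
    (3,3)@(7, 7): e=[26,-4,2] → .
    (1,4)@(3, 9): e=[2,20,2] → X
    (2,4)@(5, 9): e=[22,4,-2] → .
    (1,5)@(3, 11): e=[18,12,-6] → .
  covered (3 px):
    . . . . . . . .
    . . . . . . . .
    . . . X . . . .
    . . X . . . . .
    . X . . . . . .
    . . . . . . . .
    . . . . . . . .
    . . . . . . . .
    . . . . . . . .
    . . . . . . . .
T2:
  2·area = 12
  edge (14, 14)→(5, 20): d=(-9,6) inclusive
  edge (5, 20)→(6, 18): d=(1,-2) inclusive
  edge (6, 18)→(14, 14): d=(8,-4) inclusive
    (4,8)@(9, 17): e=[3,5,4] → X
    (5,8)@(11, 17): e=[-9,9,12] → .
    (4,9)@(9, 19): e=[-15,7,20] → .
  covered (1 px):
    . . . . . . . .
    . . . . . . . .
    . . . . . . . .
    . . . . . . . .
    . . . . . . . .
    . . . . . . . .
    . . . . . . . .
    . . . . . . . .
    . . . . X . . .
    . . . . . . . .
T3:
  2·area = 40
  edge (4, 13)→(0, 2): d=(-4,-11) inclusive
  edge (0, 2)→(4, 3): d=(4,1) inclusive
  edge (4, 3)→(4, 13): d=(0,10) inclusive
    (0,1)@(1, 3): e=[7,3,30] → X
    (1,1)@(3, 3): e=[29,1,10] → X
    (2,1)@(5, 3): e=[51,-1,-10] → .
    (0,2)@(1, 5): e=[-1,11,30] → .
    (1,2)@(3, 5): e=[21,9,10] → X
    (2,2)@(5, 5): e=[43,7,-10] → .
    (1,3)@(3, 7): e=[13,17,10] → X
    (2,3)@(5, 7): e=[35,15,-10] → .
    (1,4)@(3, 9): e=[5,25,10] → X
    (2,4)@(5, 9): e=[27,23,-10] → .
    (1,5)@(3, 11): e=[-3,33,10] → .
  covered (5 px):
    . . . . . . . .
    X X . . . . . .
    . X . . . . . .
    . X . . . . . .
    . X . . . . . .
    . . . . . . . .
    . . . . . . . .
    . . . . . . . .
    . . . . . . . .
    . . . . . . . .
T4:
  2·area = 12
  edge (3, 8)→(9, 5): d=(6,-3) inclusive
  edge (9, 5)→(7, 8): d=(-2,3) inclusive
  edge (7, 8)→(3, 8): d=(-4,0) inclusive
    (6,1)@(13, 3): e=[0,-8,20] → .  [on edge]
    (4,2)@(9, 5): e=[0,0,12] → X  [on edge]
    (5,2)@(11, 5): e=[6,-6,12] → .
    (2,3)@(5, 7): e=[0,8,4] → X  [on edge]
    (3,3)@(7, 7): e=[6,2,4] → X
    (4,3)@(9, 7): e=[12,-4,4] → .
    (0,4)@(1, 9): e=[0,16,-4] → .  [on edge]
    (2,4)@(5, 9): e=[12,4,-4] → .
    (3,4)@(7, 9): e=[18,-2,-4] → .
    (2,5)@(5, 11): e=[24,0,-12] → .  [on edge]
    (0,8)@(1, 17): e=[48,0,-36] → .  [on edge]
  covered (3 px):
    . . . . . . . .
    . . . . . . . .
    . . . . X . . .
    . . X X . . . .
    . . . . . . . .
    . . . . . . . .
    . . . . . . . .
    . . . . . . . .
    . . . . . . . .
    . . . . . . . .

Answer: [2,4,6]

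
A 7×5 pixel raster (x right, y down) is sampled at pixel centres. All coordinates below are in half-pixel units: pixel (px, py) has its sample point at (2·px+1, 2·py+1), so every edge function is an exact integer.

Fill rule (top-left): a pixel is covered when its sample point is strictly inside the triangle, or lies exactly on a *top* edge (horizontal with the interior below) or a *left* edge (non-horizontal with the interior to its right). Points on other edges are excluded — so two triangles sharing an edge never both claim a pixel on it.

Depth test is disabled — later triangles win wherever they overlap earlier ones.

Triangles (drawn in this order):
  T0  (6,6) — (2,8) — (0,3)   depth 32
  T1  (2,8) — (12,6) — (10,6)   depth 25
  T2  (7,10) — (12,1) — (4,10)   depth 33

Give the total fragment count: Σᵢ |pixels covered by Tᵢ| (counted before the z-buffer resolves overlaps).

T0:
  2·area = 24
  edge (6, 6)→(2, 8): d=(-4,2) right/bottom  bias=-1
  edge (2, 8)→(0, 3): d=(-2,-5) top-left  bias=+0
  edge (0, 3)→(6, 6): d=(6,3) right/bottom  bias=-1
    (0,2)@(1, 5): e=[14,1,9] → #
    (1,2)@(3, 5): e=[10,11,3] → #
    (2,2)@(5, 5): e=[6,21,-3] → ·
    (0,3)@(1, 7): e=[6,-3,21] → ·
    (1,3)@(3, 7): e=[2,7,15] → #
    (2,3)@(5, 7): e=[-2,17,9] → ·
    (1,4)@(3, 9): e=[-6,3,27] → ·
  covered (3 px):
    · · · · · · ·
    · · · · · · ·
    # # · · · · ·
    · # · · · · ·
    · · · · · · ·
T1:
  2·area = 4  (B↔C swapped to make it positive)
  edge (2, 8)→(10, 6): d=(8,-2) top-left  bias=+0
  edge (10, 6)→(12, 6): d=(2,0) top-left  bias=+0
  edge (12, 6)→(2, 8): d=(-10,2) right/bottom  bias=-1
    (3,3)@(7, 7): e=[2,2,0] → ·  [on edge]
  covered (0 px):
    · · · · · · ·
    · · · · · · ·
    · · · · · · ·
    · · · · · · ·
    · · · · · · ·
T2:
  2·area = 27  (B↔C swapped to make it positive)
  edge (7, 10)→(4, 10): d=(-3,0) right/bottom  bias=-1
  edge (4, 10)→(12, 1): d=(8,-9) top-left  bias=+0
  edge (12, 1)→(7, 10): d=(-5,9) right/bottom  bias=-1
    (4,2)@(9, 5): e=[15,5,7] → #
    (5,2)@(11, 5): e=[15,23,-11] → ·
    (3,3)@(7, 7): e=[9,3,15] → #
    (4,3)@(9, 7): e=[9,21,-3] → ·
    (2,4)@(5, 9): e=[3,1,23] → #
    (4,4)@(9, 9): e=[3,37,-13] → ·
  covered (4 px):
    · · · · · · ·
    · · · · · · ·
    · · · · # · ·
    · · · # · · ·
    · · # # · · ·

Final: 7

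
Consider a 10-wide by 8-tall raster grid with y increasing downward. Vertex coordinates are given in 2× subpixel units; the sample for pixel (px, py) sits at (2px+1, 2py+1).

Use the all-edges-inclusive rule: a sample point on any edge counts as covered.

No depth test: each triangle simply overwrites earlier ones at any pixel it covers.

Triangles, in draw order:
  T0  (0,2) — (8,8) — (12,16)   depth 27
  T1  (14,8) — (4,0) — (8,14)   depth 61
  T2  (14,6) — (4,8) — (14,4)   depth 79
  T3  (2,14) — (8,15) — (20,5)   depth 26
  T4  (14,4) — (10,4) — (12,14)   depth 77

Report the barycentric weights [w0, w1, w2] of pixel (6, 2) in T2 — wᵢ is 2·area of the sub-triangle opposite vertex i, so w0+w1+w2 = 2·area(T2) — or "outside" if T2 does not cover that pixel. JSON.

T0:
  2·area = 40
  edge (0, 2)→(8, 8): d=(8,6) inclusive
  edge (8, 8)→(12, 16): d=(4,8) inclusive
  edge (12, 16)→(0, 2): d=(-12,-14) inclusive
    (0,1)@(1, 3): e=[2,36,2] → #
    (1,1)@(3, 3): e=[-10,20,30] → ·
    (0,2)@(1, 5): e=[18,44,-22] → ·
    (1,2)@(3, 5): e=[6,28,6] → #
    (2,2)@(5, 5): e=[-6,12,34] → ·
    (1,3)@(3, 7): e=[22,36,-18] → ·
    (2,3)@(5, 7): e=[10,20,10] → #
    (3,3)@(7, 7): e=[-2,4,38] → ·
    (2,4)@(5, 9): e=[26,28,-14] → ·
    (3,4)@(7, 9): e=[14,12,14] → #
    (4,4)@(9, 9): e=[2,-4,42] → ·
    (3,5)@(7, 11): e=[30,20,-10] → ·
  covered (5 px):
    · · · · · · · · · ·
    # · · · · · · · · ·
    · # · · · · · · · ·
    · · # · · · · · · ·
    · · · # · · · · · ·
    · · · · # · · · · ·
    · · · · · · · · · ·
    · · · · · · · · · ·
T1:
  2·area = 108  (B↔C swapped to make it positive)
  edge (14, 8)→(8, 14): d=(-6,6) inclusive
  edge (8, 14)→(4, 0): d=(-4,-14) inclusive
  edge (4, 0)→(14, 8): d=(10,8) inclusive
    (2,0)@(5, 1): e=[96,10,2] → #
    (3,0)@(7, 1): e=[84,38,-14] → ·
    (2,1)@(5, 3): e=[84,2,22] → #
    (3,1)@(7, 3): e=[72,30,6] → #
    (4,1)@(9, 3): e=[60,58,-10] → ·
    (9,1)@(19, 3): e=[0,198,-90] → ·  [on edge]
    (2,2)@(5, 5): e=[72,-6,42] → ·
    (3,2)@(7, 5): e=[60,22,26] → #
    (4,2)@(9, 5): e=[48,50,10] → #
    (5,2)@(11, 5): e=[36,78,-6] → ·
    (8,2)@(17, 5): e=[0,162,-54] → ·  [on edge]
    (3,3)@(7, 7): e=[48,14,46] → #
    (7,3)@(15, 7): e=[0,126,-18] → ·  [on edge]
    (6,4)@(13, 9): e=[0,90,18] → #  [on edge]
    (5,5)@(11, 11): e=[0,54,54] → #  [on edge]
    (4,6)@(9, 13): e=[0,18,90] → #  [on edge]
    (3,7)@(7, 15): e=[0,-18,126] → ·  [on edge]
  covered (15 px):
    · · # · · · · · · ·
    · · # # · · · · · ·
    · · · # # · · · · ·
    · · · # # # · · · ·
    · · · # # # # · · ·
    · · · · # # · · · ·
    · · · · # · · · · ·
    · · · · · · · · · ·
T2:
  2·area = 20
  edge (14, 6)→(4, 8): d=(-10,2) inclusive
  edge (4, 8)→(14, 4): d=(10,-4) inclusive
  edge (14, 4)→(14, 6): d=(0,2) inclusive
    (6,2)@(13, 5): e=[12,6,2] → #
    (7,2)@(15, 5): e=[8,14,-2] → ·
    (9,2)@(19, 5): e=[0,30,-10] → ·  [on edge]
    (3,3)@(7, 7): e=[4,2,14] → #
    (4,3)@(9, 7): e=[0,10,10] → #  [on edge]
    (5,3)@(11, 7): e=[-4,18,6] → ·
    (6,3)@(13, 7): e=[-8,26,2] → ·
    (3,4)@(7, 9): e=[-16,22,14] → ·
    (4,4)@(9, 9): e=[-20,30,10] → ·
  covered (3 px):
    · · · · · · · · · ·
    · · · · · · · · · ·
    · · · · · · # · · ·
    · · · # # · · · · ·
    · · · · · · · · · ·
    · · · · · · · · · ·
    · · · · · · · · · ·
    · · · · · · · · · ·
T3:
  2·area = 72  (B↔C swapped to make it positive)
  edge (2, 14)→(20, 5): d=(18,-9) inclusive
  edge (20, 5)→(8, 15): d=(-12,10) inclusive
  edge (8, 15)→(2, 14): d=(-6,-1) inclusive
    (8,3)@(17, 7): e=[9,6,57] → #
    (9,3)@(19, 7): e=[27,-14,59] → ·
    (6,4)@(13, 9): e=[9,22,41] → #
    (7,4)@(15, 9): e=[27,2,43] → #
    (8,4)@(17, 9): e=[45,-18,45] → ·
    (4,5)@(9, 11): e=[9,38,25] → #
    (5,5)@(11, 11): e=[27,18,27] → #
    (6,5)@(13, 11): e=[45,-2,29] → ·
    (7,5)@(15, 11): e=[63,-22,31] → ·
    (2,6)@(5, 13): e=[9,54,9] → #
    (3,6)@(7, 13): e=[27,34,11] → #
    (5,6)@(11, 13): e=[63,-6,15] → ·
  covered (8 px):
    · · · · · · · · · ·
    · · · · · · · · · ·
    · · · · · · · · · ·
    · · · · · · · · # ·
    · · · · · · # # · ·
    · · · · # # · · · ·
    · · # # # · · · · ·
    · · · · · · · · · ·
T4:
  2·area = 40  (B↔C swapped to make it positive)
  edge (14, 4)→(12, 14): d=(-2,10) inclusive
  edge (12, 14)→(10, 4): d=(-2,-10) inclusive
  edge (10, 4)→(14, 4): d=(4,0) inclusive
    (5,2)@(11, 5): e=[28,8,4] → #
    (6,2)@(13, 5): e=[8,28,4] → #
    (7,2)@(15, 5): e=[-12,48,4] → ·
    (5,3)@(11, 7): e=[24,4,12] → #
    (7,3)@(15, 7): e=[-16,44,12] → ·
    (5,4)@(11, 9): e=[20,0,20] → #  [on edge]
    (6,4)@(13, 9): e=[0,20,20] → #  [on edge]
    (7,4)@(15, 9): e=[-20,40,20] → ·
    (5,5)@(11, 11): e=[16,-4,28] → ·
    (6,5)@(13, 11): e=[-4,16,28] → ·
  covered (6 px):
    · · · · · · · · · ·
    · · · · · · · · · ·
    · · · · · # # · · ·
    · · · · · # # · · ·
    · · · · · # # · · ·
    · · · · · · · · · ·
    · · · · · · · · · ·
    · · · · · · · · · ·

Final: [6,2,12]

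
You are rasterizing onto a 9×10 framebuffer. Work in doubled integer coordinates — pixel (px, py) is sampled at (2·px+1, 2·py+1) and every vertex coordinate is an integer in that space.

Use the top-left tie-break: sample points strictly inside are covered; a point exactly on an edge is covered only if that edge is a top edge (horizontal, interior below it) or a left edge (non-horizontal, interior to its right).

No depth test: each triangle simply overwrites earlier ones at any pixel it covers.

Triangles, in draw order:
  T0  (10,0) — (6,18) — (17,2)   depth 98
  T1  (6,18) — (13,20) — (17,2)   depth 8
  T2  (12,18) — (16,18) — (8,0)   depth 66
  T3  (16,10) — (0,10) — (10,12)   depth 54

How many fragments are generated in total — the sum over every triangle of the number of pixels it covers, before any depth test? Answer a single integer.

T0:
  2·area = 134  (B↔C swapped to make it positive)
  edge (10, 0)→(17, 2): d=(7,2) right/bottom  bias=-1
  edge (17, 2)→(6, 18): d=(-11,16) right/bottom  bias=-1
  edge (6, 18)→(10, 0): d=(4,-18) top-left  bias=+0
    (5,0)@(11, 1): e=[5,107,22] → #
    (6,0)@(13, 1): e=[1,75,58] → #
    (7,0)@(15, 1): e=[-3,43,94] → ·
    (5,1)@(11, 3): e=[19,85,30] → #
    (7,1)@(15, 3): e=[11,21,102] → #
    (8,1)@(17, 3): e=[7,-11,138] → ·
    (4,2)@(9, 5): e=[37,95,2] → #
    (7,2)@(15, 5): e=[25,-1,110] → ·
    (4,3)@(9, 7): e=[51,73,10] → #
    (7,3)@(15, 7): e=[39,-23,118] → ·
    (4,4)@(9, 9): e=[65,51,18] → #
    (6,4)@(13, 9): e=[57,-13,90] → ·
  covered (16 px):
    · · · · · # # · ·
    · · · · · # # # ·
    · · · · # # # · ·
    · · · · # # # · ·
    · · · · # # · · ·
    · · · · # · · · ·
    · · · · # · · · ·
    · · · # · · · · ·
    · · · · · · · · ·
    · · · · · · · · ·
T1:
  2·area = 134  (B↔C swapped to make it positive)
  edge (6, 18)→(17, 2): d=(11,-16) top-left  bias=+0
  edge (17, 2)→(13, 20): d=(-4,18) right/bottom  bias=-1
  edge (13, 20)→(6, 18): d=(-7,-2) top-left  bias=+0
    (7,2)@(15, 5): e=[1,24,109] → #
    (8,2)@(17, 5): e=[33,-12,113] → ·
    (7,3)@(15, 7): e=[23,16,95] → #
    (8,3)@(17, 7): e=[55,-20,99] → ·
    (6,4)@(13, 9): e=[13,44,77] → #
    (8,4)@(17, 9): e=[77,-28,85] → ·
    (5,5)@(11, 11): e=[3,72,59] → #
    (7,5)@(15, 11): e=[67,0,67] → ·  [on edge]
    (5,6)@(11, 13): e=[25,64,45] → #
    (7,6)@(15, 13): e=[89,-8,53] → ·
    (4,7)@(9, 15): e=[15,92,27] → #
    (7,7)@(15, 15): e=[111,-16,39] → ·
  covered (17 px):
    · · · · · · · · ·
    · · · · · · · · ·
    · · · · · · · # ·
    · · · · · · · # ·
    · · · · · · # # ·
    · · · · · # # · ·
    · · · · · # # · ·
    · · · · # # # · ·
    · · · # # # # · ·
    · · · · · # # · ·
T2:
  2·area = 72  (B↔C swapped to make it positive)
  edge (12, 18)→(8, 0): d=(-4,-18) top-left  bias=+0
  edge (8, 0)→(16, 18): d=(8,18) right/bottom  bias=-1
  edge (16, 18)→(12, 18): d=(-4,0) right/bottom  bias=-1
    (4,1)@(9, 3): e=[6,6,60] → #
    (5,1)@(11, 3): e=[42,-30,60] → ·
    (4,2)@(9, 5): e=[-2,22,52] → ·
    (5,3)@(11, 7): e=[26,2,44] → #
    (6,3)@(13, 7): e=[62,-34,44] → ·
    (5,4)@(11, 9): e=[18,18,36] → #
    (6,4)@(13, 9): e=[54,-18,36] → ·
    (5,5)@(11, 11): e=[10,34,28] → #
    (6,5)@(13, 11): e=[46,-2,28] → ·
    (5,6)@(11, 13): e=[2,50,20] → #
    (6,6)@(13, 13): e=[38,14,20] → #
    (7,6)@(15, 13): e=[74,-22,20] → ·
  covered (9 px):
    · · · · · · · · ·
    · · · · # · · · ·
    · · · · · · · · ·
    · · · · · # · · ·
    · · · · · # · · ·
    · · · · · # · · ·
    · · · · · # # · ·
    · · · · · · # · ·
    · · · · · · # # ·
    · · · · · · · · ·
T3:
  2·area = 32  (B↔C swapped to make it positive)
  edge (16, 10)→(10, 12): d=(-6,2) right/bottom  bias=-1
  edge (10, 12)→(0, 10): d=(-10,-2) top-left  bias=+0
  edge (0, 10)→(16, 10): d=(16,0) top-left  bias=+0
    (2,5)@(5, 11): e=[16,0,16] → #  [on edge]
    (3,5)@(7, 11): e=[12,4,16] → #
    (4,5)@(9, 11): e=[8,8,16] → #
    (5,5)@(11, 11): e=[4,12,16] → #
    (6,5)@(13, 11): e=[0,16,16] → ·  [on edge]
    (2,6)@(5, 13): e=[4,-20,48] → ·
    (3,6)@(7, 13): e=[0,-16,48] → ·  [on edge]
    (4,6)@(9, 13): e=[-4,-12,48] → ·
    (5,6)@(11, 13): e=[-8,-8,48] → ·
    (7,6)@(15, 13): e=[-16,0,48] → ·  [on edge]
    (0,7)@(1, 15): e=[0,-48,80] → ·  [on edge]
  covered (4 px):
    · · · · · · · · ·
    · · · · · · · · ·
    · · · · · · · · ·
    · · · · · · · · ·
    · · · · · · · · ·
    · · # # # # · · ·
    · · · · · · · · ·
    · · · · · · · · ·
    · · · · · · · · ·
    · · · · · · · · ·

Final: 46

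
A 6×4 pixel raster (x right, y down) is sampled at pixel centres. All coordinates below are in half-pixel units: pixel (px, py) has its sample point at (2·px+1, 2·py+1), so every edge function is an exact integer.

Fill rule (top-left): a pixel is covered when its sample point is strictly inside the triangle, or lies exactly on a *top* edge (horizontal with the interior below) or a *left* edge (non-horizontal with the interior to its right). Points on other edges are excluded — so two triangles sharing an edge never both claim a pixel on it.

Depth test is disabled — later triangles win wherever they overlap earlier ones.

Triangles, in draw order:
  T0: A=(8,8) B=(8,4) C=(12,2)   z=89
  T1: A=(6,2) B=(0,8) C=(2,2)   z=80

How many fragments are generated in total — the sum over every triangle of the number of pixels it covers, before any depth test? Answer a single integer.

T0:
  2·area = 16
  edge (8, 8)→(8, 4): d=(0,-4) top-left  bias=+0
  edge (8, 4)→(12, 2): d=(4,-2) top-left  bias=+0
  edge (12, 2)→(8, 8): d=(-4,6) right/bottom  bias=-1
    (5,1)@(11, 3): e=[12,2,2] → #
    (4,2)@(9, 5): e=[4,6,6] → #
    (5,2)@(11, 5): e=[12,10,-6] → ·
    (4,3)@(9, 7): e=[4,14,-2] → ·
  covered (2 px):
    · · · · · ·
    · · · · · #
    · · · · # ·
    · · · · · ·
T1:
  2·area = 24
  edge (6, 2)→(0, 8): d=(-6,6) right/bottom  bias=-1
  edge (0, 8)→(2, 2): d=(2,-6) top-left  bias=+0
  edge (2, 2)→(6, 2): d=(4,0) top-left  bias=+0
    (3,0)@(7, 1): e=[0,28,-4] → ·  [on edge]
    (1,1)@(3, 3): e=[12,8,4] → #
    (2,1)@(5, 3): e=[0,20,4] → ·  [on edge]
    (0,2)@(1, 5): e=[12,0,12] → #  [on edge]
    (1,2)@(3, 5): e=[0,12,12] → ·  [on edge]
    (0,3)@(1, 7): e=[0,4,20] → ·  [on edge]
  covered (2 px):
    · · · · · ·
    · # · · · ·
    # · · · · ·
    · · · · · ·

Answer: 4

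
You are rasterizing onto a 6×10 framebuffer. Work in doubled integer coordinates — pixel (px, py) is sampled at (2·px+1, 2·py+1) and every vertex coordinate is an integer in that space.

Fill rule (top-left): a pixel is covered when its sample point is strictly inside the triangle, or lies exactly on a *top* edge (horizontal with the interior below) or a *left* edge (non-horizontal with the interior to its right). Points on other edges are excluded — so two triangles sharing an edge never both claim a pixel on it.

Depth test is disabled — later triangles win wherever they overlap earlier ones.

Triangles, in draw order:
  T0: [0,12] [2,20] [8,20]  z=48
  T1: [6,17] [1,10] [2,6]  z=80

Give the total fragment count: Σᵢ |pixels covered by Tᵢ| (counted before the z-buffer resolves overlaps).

T0:
  2·area = 48  (B↔C swapped to make it positive)
  edge (0, 12)→(8, 20): d=(8,8) right/bottom  bias=-1
  edge (8, 20)→(2, 20): d=(-6,0) right/bottom  bias=-1
  edge (2, 20)→(0, 12): d=(-2,-8) top-left  bias=+0
    (0,6)@(1, 13): e=[0,42,6] → ·  [on edge]
    (0,7)@(1, 15): e=[16,30,2] → █
    (1,7)@(3, 15): e=[0,30,18] → ·  [on edge]
    (0,8)@(1, 17): e=[32,18,-2] → ·
    (1,8)@(3, 17): e=[16,18,14] → █
    (2,8)@(5, 17): e=[0,18,30] → ·  [on edge]
    (1,9)@(3, 19): e=[32,6,10] → █
    (2,9)@(5, 19): e=[16,6,26] → █
    (3,9)@(7, 19): e=[0,6,42] → ·  [on edge]
  covered (4 px):
    · · · · · ·
    · · · · · ·
    · · · · · ·
    · · · · · ·
    · · · · · ·
    · · · · · ·
    · · · · · ·
    █ · · · · ·
    · █ · · · ·
    · █ █ · · ·
T1:
  2·area = 27
  edge (6, 17)→(1, 10): d=(-5,-7) top-left  bias=+0
  edge (1, 10)→(2, 6): d=(1,-4) top-left  bias=+0
  edge (2, 6)→(6, 17): d=(4,11) right/bottom  bias=-1
    (1,4)@(3, 9): e=[19,7,1] → █
    (2,4)@(5, 9): e=[33,15,-21] → ·
    (1,5)@(3, 11): e=[9,9,9] → █
    (2,5)@(5, 11): e=[23,17,-13] → ·
    (1,6)@(3, 13): e=[-1,11,17] → ·
    (2,7)@(5, 15): e=[3,21,3] → █
    (3,7)@(7, 15): e=[17,29,-19] → ·
    (2,8)@(5, 17): e=[-7,23,11] → ·
  covered (3 px):
    · · · · · ·
    · · · · · ·
    · · · · · ·
    · · · · · ·
    · █ · · · ·
    · █ · · · ·
    · · · · · ·
    · · █ · · ·
    · · · · · ·
    · · · · · ·

Final: 7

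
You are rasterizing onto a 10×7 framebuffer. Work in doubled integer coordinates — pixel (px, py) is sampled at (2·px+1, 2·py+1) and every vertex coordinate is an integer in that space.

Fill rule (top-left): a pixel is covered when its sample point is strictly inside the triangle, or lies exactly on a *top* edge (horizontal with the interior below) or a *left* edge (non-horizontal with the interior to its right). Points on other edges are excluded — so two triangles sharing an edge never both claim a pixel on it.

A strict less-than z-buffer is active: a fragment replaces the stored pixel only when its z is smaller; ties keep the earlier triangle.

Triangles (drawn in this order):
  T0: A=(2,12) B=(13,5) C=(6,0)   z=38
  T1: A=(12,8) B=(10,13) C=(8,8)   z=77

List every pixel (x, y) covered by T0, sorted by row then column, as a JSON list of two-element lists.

T0:
  2·area = 104  (B↔C swapped to make it positive)
  edge (2, 12)→(6, 0): d=(4,-12) top-left  bias=+0
  edge (6, 0)→(13, 5): d=(7,5) right/bottom  bias=-1
  edge (13, 5)→(2, 12): d=(-11,7) right/bottom  bias=-1
    (3,0)@(7, 1): e=[16,2,86] → X
    (4,0)@(9, 1): e=[40,-8,72] → .
    (2,1)@(5, 3): e=[0,26,78] → X  [on edge]
    (4,1)@(9, 3): e=[48,6,50] → X
    (5,1)@(11, 3): e=[72,-4,36] → .
    (2,2)@(5, 5): e=[8,40,56] → X
    (5,2)@(11, 5): e=[80,10,14] → X
    (6,2)@(13, 5): e=[104,0,0] → .  [on edge]
    (2,3)@(5, 7): e=[16,54,34] → X
    (5,3)@(11, 7): e=[88,24,-8] → .
    (1,4)@(3, 9): e=[0,78,26] → X  [on edge]
    (3,4)@(7, 9): e=[48,58,-2] → .
  covered (14 px):
    . . . X . . . . . .
    . . X X X . . . . .
    . . X X X X . . . .
    . . X X X . . . . .
    . X X . . . . . . .
    . X . . . . . . . .
    . . . . . . . . . .
T1:
  2·area = 20
  edge (12, 8)→(10, 13): d=(-2,5) right/bottom  bias=-1
  edge (10, 13)→(8, 8): d=(-2,-5) top-left  bias=+0
  edge (8, 8)→(12, 8): d=(4,0) top-left  bias=+0
    (4,4)@(9, 9): e=[13,3,4] → X
    (5,4)@(11, 9): e=[3,13,4] → X
    (6,4)@(13, 9): e=[-7,23,4] → .
    (4,5)@(9, 11): e=[9,-1,12] → .
    (5,5)@(11, 11): e=[-1,9,12] → .
  covered (2 px):
    . . . . . . . . . .
    . . . . . . . . . .
    . . . . . . . . . .
    . . . . . . . . . .
    . . . . X X . . . .
    . . . . . . . . . .
    . . . . . . . . . .

Answer: [[3,0],[2,1],[3,1],[4,1],[2,2],[3,2],[4,2],[5,2],[2,3],[3,3],[4,3],[1,4],[2,4],[1,5]]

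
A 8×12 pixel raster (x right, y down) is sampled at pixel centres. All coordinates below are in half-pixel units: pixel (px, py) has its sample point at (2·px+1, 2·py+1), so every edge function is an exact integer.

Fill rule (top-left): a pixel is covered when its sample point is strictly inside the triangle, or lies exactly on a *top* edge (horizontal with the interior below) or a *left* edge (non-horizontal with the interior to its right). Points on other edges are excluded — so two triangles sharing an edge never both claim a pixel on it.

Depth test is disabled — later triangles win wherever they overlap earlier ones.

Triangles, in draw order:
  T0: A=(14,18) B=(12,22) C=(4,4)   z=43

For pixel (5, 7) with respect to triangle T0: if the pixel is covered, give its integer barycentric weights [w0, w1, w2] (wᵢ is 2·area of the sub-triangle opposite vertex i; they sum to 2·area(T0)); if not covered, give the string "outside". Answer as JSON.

T0:
  2·area = 68
  edge (14, 18)→(12, 22): d=(-2,4) right/bottom  bias=-1
  edge (12, 22)→(4, 4): d=(-8,-18) top-left  bias=+0
  edge (4, 4)→(14, 18): d=(10,14) right/bottom  bias=-1
    (3,4)@(7, 9): e=[46,14,8] → X
    (4,4)@(9, 9): e=[38,50,-20] → .
    (3,5)@(7, 11): e=[42,-2,28] → .
    (4,5)@(9, 11): e=[34,34,0] → .  [on edge]
    (4,6)@(9, 13): e=[30,18,20] → X
    (5,6)@(11, 13): e=[22,54,-8] → .
    (4,7)@(9, 15): e=[26,2,40] → X
    (5,7)@(11, 15): e=[18,38,12] → X
    (6,7)@(13, 15): e=[10,74,-16] → .
    (4,8)@(9, 17): e=[22,-14,60] → .
    (5,8)@(11, 17): e=[14,22,32] → X
    (6,8)@(13, 17): e=[6,58,4] → X
  covered (8 px):
    . . . . . . . .
    . . . . . . . .
    . . . . . . . .
    . . . . . . . .
    . . . X . . . .
    . . . . . . . .
    . . . . X . . .
    . . . . X X . .
    . . . . . X X .
    . . . . . X X .
    . . . . . . . .
    . . . . . . . .

Result: [38,12,18]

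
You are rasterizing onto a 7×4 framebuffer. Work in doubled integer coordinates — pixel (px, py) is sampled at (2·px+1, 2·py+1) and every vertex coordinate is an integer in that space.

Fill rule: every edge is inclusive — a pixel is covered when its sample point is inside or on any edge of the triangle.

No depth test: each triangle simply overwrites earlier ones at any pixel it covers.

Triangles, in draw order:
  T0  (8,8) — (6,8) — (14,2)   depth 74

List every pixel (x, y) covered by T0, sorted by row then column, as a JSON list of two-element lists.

T0:
  2·area = 12
  edge (8, 8)→(6, 8): d=(-2,0) inclusive
  edge (6, 8)→(14, 2): d=(8,-6) inclusive
  edge (14, 2)→(8, 8): d=(-6,6) inclusive
    (6,1)@(13, 3): e=[10,2,0] → X  [on edge]
    (5,2)@(11, 5): e=[6,6,0] → X  [on edge]
    (6,2)@(13, 5): e=[6,18,-12] → .
    (4,3)@(9, 7): e=[2,10,0] → X  [on edge]
    (5,3)@(11, 7): e=[2,22,-12] → .
  covered (3 px):
    . . . . . . .
    . . . . . . X
    . . . . . X .
    . . . . X . .

Result: [[6,1],[5,2],[4,3]]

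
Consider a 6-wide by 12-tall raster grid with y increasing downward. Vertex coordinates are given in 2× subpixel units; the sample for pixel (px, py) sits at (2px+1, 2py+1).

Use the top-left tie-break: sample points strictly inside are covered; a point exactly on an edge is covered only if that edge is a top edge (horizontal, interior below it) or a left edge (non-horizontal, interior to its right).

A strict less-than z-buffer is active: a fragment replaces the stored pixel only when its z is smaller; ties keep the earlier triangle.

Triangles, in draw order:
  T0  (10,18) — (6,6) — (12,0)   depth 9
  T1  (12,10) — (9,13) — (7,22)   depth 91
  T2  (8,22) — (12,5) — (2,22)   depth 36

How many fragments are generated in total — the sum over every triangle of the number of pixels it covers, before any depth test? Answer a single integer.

T0:
  2·area = 96
  edge (10, 18)→(6, 6): d=(-4,-12) top-left  bias=+0
  edge (6, 6)→(12, 0): d=(6,-6) top-left  bias=+0
  edge (12, 0)→(10, 18): d=(-2,18) right/bottom  bias=-1
    (5,0)@(11, 1): e=[80,0,16] → #  [on edge]
    (2,1)@(5, 3): e=[0,-24,120] → ·  [on edge]
    (4,1)@(9, 3): e=[48,0,48] → #  [on edge]
    (3,2)@(7, 5): e=[16,0,80] → #  [on edge]
    (2,3)@(5, 7): e=[-16,0,112] → ·  [on edge]
    (3,3)@(7, 7): e=[8,12,76] → #
    (1,4)@(3, 9): e=[-48,0,144] → ·  [on edge]
    (3,4)@(7, 9): e=[0,24,72] → #  [on edge]
    (5,4)@(11, 9): e=[48,48,0] → ·  [on edge]
    (0,5)@(1, 11): e=[-80,0,176] → ·  [on edge]
    (3,5)@(7, 11): e=[-8,36,68] → ·
    (4,5)@(9, 11): e=[16,48,32] → #
    (4,7)@(9, 15): e=[0,72,24] → #  [on edge]
    (5,10)@(11, 21): e=[0,120,-24] → ·  [on edge]
  covered (14 px):
    · · · · · #
    · · · · # #
    · · · # # #
    · · · # # #
    · · · # # ·
    · · · · # ·
    · · · · # ·
    · · · · # ·
    · · · · · ·
    · · · · · ·
    · · · · · ·
    · · · · · ·
T1:
  2·area = 21  (B↔C swapped to make it positive)
  edge (12, 10)→(7, 22): d=(-5,12) right/bottom  bias=-1
  edge (7, 22)→(9, 13): d=(2,-9) top-left  bias=+0
  edge (9, 13)→(12, 10): d=(3,-3) top-left  bias=+0
    (5,5)@(11, 11): e=[7,14,0] → #  [on edge]
    (4,6)@(9, 13): e=[21,0,0] → #  [on edge]
    (5,6)@(11, 13): e=[-3,18,6] → ·
    (3,7)@(7, 15): e=[35,-14,0] → ·  [on edge]
    (4,7)@(9, 15): e=[11,4,6] → #
    (5,7)@(11, 15): e=[-13,22,12] → ·
    (2,8)@(5, 17): e=[49,-28,0] → ·  [on edge]
    (4,8)@(9, 17): e=[1,8,12] → #
    (5,8)@(11, 17): e=[-23,26,18] → ·
    (1,9)@(3, 19): e=[63,-42,0] → ·  [on edge]
    (4,9)@(9, 19): e=[-9,12,18] → ·
    (0,10)@(1, 21): e=[77,-56,0] → ·  [on edge]
  covered (4 px):
    · · · · · ·
    · · · · · ·
    · · · · · ·
    · · · · · ·
    · · · · · ·
    · · · · · #
    · · · · # ·
    · · · · # ·
    · · · · # ·
    · · · · · ·
    · · · · · ·
    · · · · · ·
T2:
  2·area = 102  (B↔C swapped to make it positive)
  edge (8, 22)→(2, 22): d=(-6,0) right/bottom  bias=-1
  edge (2, 22)→(12, 5): d=(10,-17) top-left  bias=+0
  edge (12, 5)→(8, 22): d=(-4,17) right/bottom  bias=-1
    (5,3)@(11, 7): e=[90,3,9] → #
    (5,4)@(11, 9): e=[78,23,1] → #
    (4,5)@(9, 11): e=[66,9,27] → #
    (5,5)@(11, 11): e=[66,43,-7] → ·
    (4,6)@(9, 13): e=[54,29,19] → #
    (5,6)@(11, 13): e=[54,63,-15] → ·
    (3,7)@(7, 15): e=[42,15,45] → #
    (5,7)@(11, 15): e=[42,83,-23] → ·
    (2,8)@(5, 17): e=[30,1,71] → #
    (5,8)@(11, 17): e=[30,103,-31] → ·
    (2,9)@(5, 19): e=[18,21,63] → #
    (4,9)@(9, 19): e=[18,89,-5] → ·
  covered (14 px):
    · · · · · ·
    · · · · · ·
    · · · · · ·
    · · · · · #
    · · · · · #
    · · · · # ·
    · · · · # ·
    · · · # # ·
    · · # # # ·
    · · # # · ·
    · # # # · ·
    · · · · · ·

Result: 32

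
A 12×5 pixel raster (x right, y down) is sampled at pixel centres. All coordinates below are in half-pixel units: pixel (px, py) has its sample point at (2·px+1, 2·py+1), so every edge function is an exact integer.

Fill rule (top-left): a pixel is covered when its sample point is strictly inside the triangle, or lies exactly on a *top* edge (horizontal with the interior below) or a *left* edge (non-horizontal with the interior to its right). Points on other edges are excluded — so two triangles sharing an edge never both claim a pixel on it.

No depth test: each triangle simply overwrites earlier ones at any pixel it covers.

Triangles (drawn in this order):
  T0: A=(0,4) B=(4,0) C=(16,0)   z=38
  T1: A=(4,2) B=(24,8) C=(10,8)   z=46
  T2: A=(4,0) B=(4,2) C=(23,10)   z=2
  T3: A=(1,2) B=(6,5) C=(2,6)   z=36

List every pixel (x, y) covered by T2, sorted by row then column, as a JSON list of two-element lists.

T0:
  2·area = 48
  edge (0, 4)→(4, 0): d=(4,-4) top-left  bias=+0
  edge (4, 0)→(16, 0): d=(12,0) top-left  bias=+0
  edge (16, 0)→(0, 4): d=(-16,4) right/bottom  bias=-1
    (1,0)@(3, 1): e=[0,12,36] → X  [on edge]
    (2,0)@(5, 1): e=[8,12,28] → X
    (3,0)@(7, 1): e=[16,12,20] → X
    (4,0)@(9, 1): e=[24,12,12] → X
    (5,0)@(11, 1): e=[32,12,4] → X
    (6,0)@(13, 1): e=[40,12,-4] → .
    (0,1)@(1, 3): e=[0,36,12] → X  [on edge]
    (2,1)@(5, 3): e=[16,36,-4] → .
    (3,1)@(7, 3): e=[24,36,-12] → .
    (4,1)@(9, 3): e=[32,36,-20] → .
    (5,1)@(11, 3): e=[40,36,-28] → .
    (0,2)@(1, 5): e=[8,60,-20] → .
  covered (7 px):
    . X X X X X . . . . . .
    X X . . . . . . . . . .
    . . . . . . . . . . . .
    . . . . . . . . . . . .
    . . . . . . . . . . . .
T1:
  2·area = 84
  edge (4, 2)→(24, 8): d=(20,6) right/bottom  bias=-1
  edge (24, 8)→(10, 8): d=(-14,0) right/bottom  bias=-1
  edge (10, 8)→(4, 2): d=(-6,-6) top-left  bias=+0
    (1,0)@(3, 1): e=[-14,98,0] → .  [on edge]
    (2,1)@(5, 3): e=[14,70,0] → X  [on edge]
    (3,1)@(7, 3): e=[2,70,12] → X
    (4,1)@(9, 3): e=[-10,70,24] → .
    (2,2)@(5, 5): e=[54,42,-12] → .
    (3,2)@(7, 5): e=[42,42,0] → X  [on edge]
    (4,2)@(9, 5): e=[30,42,12] → X
    (5,2)@(11, 5): e=[18,42,24] → X
    (6,2)@(13, 5): e=[6,42,36] → X
    (7,2)@(15, 5): e=[-6,42,48] → .
    (3,3)@(7, 7): e=[82,14,-12] → .
    (4,3)@(9, 7): e=[70,14,0] → X  [on edge]
    (5,4)@(11, 9): e=[98,-14,0] → .  [on edge]
  covered (12 px):
    . . . . . . . . . . . .
    . . X X . . . . . . . .
    . . . X X X X . . . . .
    . . . . X X X X X X . .
    . . . . . . . . . . . .
T2:
  2·area = 38  (B↔C swapped to make it positive)
  edge (4, 0)→(23, 10): d=(19,10) right/bottom  bias=-1
  edge (23, 10)→(4, 2): d=(-19,-8) top-left  bias=+0
  edge (4, 2)→(4, 0): d=(0,-2) top-left  bias=+0
    (2,0)@(5, 1): e=[9,27,2] → X
    (3,0)@(7, 1): e=[-11,43,6] → .
    (2,1)@(5, 3): e=[47,-11,2] → .
    (3,1)@(7, 3): e=[27,5,6] → X
    (4,1)@(9, 3): e=[7,21,10] → X
    (5,1)@(11, 3): e=[-13,37,14] → .
    (3,2)@(7, 5): e=[65,-33,6] → .
    (4,2)@(9, 5): e=[45,-17,10] → .
    (6,2)@(13, 5): e=[5,15,18] → X
    (7,2)@(15, 5): e=[-15,31,22] → .
    (6,3)@(13, 7): e=[43,-23,18] → .
    (8,3)@(17, 7): e=[3,9,26] → X
  covered (6 px):
    . . X . . . . . . . . .
    . . . X X . . . . . . .
    . . . . . . X . . . . .
    . . . . . . . . X . . .
    . . . . . . . . . . X .
T3:
  2·area = 17
  edge (1, 2)→(6, 5): d=(5,3) right/bottom  bias=-1
  edge (6, 5)→(2, 6): d=(-4,1) right/bottom  bias=-1
  edge (2, 6)→(1, 2): d=(-1,-4) top-left  bias=+0
    (1,2)@(3, 5): e=[9,3,5] → X
    (2,2)@(5, 5): e=[3,1,13] → X
    (3,2)@(7, 5): e=[-3,-1,21] → .
    (1,3)@(3, 7): e=[19,-5,3] → .
    (2,3)@(5, 7): e=[13,-7,11] → .
  covered (2 px):
    . . . . . . . . . . . .
    . . . . . . . . . . . .
    . X X . . . . . . . . .
    . . . . . . . . . . . .
    . . . . . . . . . . . .

Answer: [[2,0],[3,1],[4,1],[6,2],[8,3],[10,4]]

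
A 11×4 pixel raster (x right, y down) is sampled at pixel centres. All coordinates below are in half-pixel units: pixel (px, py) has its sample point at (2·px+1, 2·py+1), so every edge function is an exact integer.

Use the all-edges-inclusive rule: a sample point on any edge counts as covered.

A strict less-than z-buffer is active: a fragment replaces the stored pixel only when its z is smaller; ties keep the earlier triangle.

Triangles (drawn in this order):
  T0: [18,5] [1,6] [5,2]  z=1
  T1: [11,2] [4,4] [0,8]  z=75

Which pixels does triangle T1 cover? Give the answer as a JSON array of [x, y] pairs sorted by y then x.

T0:
  2·area = 64
  edge (18, 5)→(1, 6): d=(-17,1) inclusive
  edge (1, 6)→(5, 2): d=(4,-4) inclusive
  edge (5, 2)→(18, 5): d=(13,3) inclusive
    (2,1)@(5, 3): e=[47,4,13] → X
    (3,1)@(7, 3): e=[45,12,7] → X
    (4,1)@(9, 3): e=[43,20,1] → X
    (5,1)@(11, 3): e=[41,28,-5] → .
    (1,2)@(3, 5): e=[15,4,45] → X
    (5,2)@(11, 5): e=[7,36,21] → X
    (6,2)@(13, 5): e=[5,44,15] → X
    (7,2)@(15, 5): e=[3,52,9] → X
    (8,2)@(17, 5): e=[1,60,3] → X
    (9,2)@(19, 5): e=[-1,68,-3] → .
    (1,3)@(3, 7): e=[-19,12,71] → .
    (2,3)@(5, 7): e=[-21,20,65] → .
  covered (11 px):
    . . . . . . . . . . .
    . . X X X . . . . . .
    . X X X X X X X X . .
    . . . . . . . . . . .
T1:
  2·area = 20  (B↔C swapped to make it positive)
  edge (11, 2)→(0, 8): d=(-11,6) inclusive
  edge (0, 8)→(4, 4): d=(4,-4) inclusive
  edge (4, 4)→(11, 2): d=(7,-2) inclusive
    (3,0)@(7, 1): e=[35,0,-15] → .  [on edge]
    (2,1)@(5, 3): e=[25,0,-5] → .  [on edge]
    (4,1)@(9, 3): e=[1,16,3] → X
    (5,1)@(11, 3): e=[-11,24,7] → .
    (1,2)@(3, 5): e=[15,0,5] → X  [on edge]
    (2,2)@(5, 5): e=[3,8,9] → X
    (3,2)@(7, 5): e=[-9,16,13] → .
    (4,2)@(9, 5): e=[-21,24,17] → .
    (0,3)@(1, 7): e=[5,0,15] → X  [on edge]
    (1,3)@(3, 7): e=[-7,8,19] → .
    (2,3)@(5, 7): e=[-19,16,23] → .
  covered (4 px):
    . . . . . . . . . . .
    . . . . X . . . . . .
    . X X . . . . . . . .
    X . . . . . . . . . .

Final: [[4,1],[1,2],[2,2],[0,3]]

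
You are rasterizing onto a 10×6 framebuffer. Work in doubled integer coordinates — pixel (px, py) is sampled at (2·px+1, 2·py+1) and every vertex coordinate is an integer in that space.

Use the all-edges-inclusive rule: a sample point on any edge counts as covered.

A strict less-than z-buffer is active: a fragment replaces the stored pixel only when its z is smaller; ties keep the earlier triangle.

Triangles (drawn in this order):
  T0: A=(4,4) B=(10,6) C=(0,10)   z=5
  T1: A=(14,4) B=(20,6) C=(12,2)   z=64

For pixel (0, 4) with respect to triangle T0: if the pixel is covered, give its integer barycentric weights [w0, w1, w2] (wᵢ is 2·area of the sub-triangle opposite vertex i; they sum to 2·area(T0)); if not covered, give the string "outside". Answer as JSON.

T0:
  2·area = 44
  edge (4, 4)→(10, 6): d=(6,2) inclusive
  edge (10, 6)→(0, 10): d=(-10,4) inclusive
  edge (0, 10)→(4, 4): d=(4,-6) inclusive
    (0,1)@(1, 3): e=[0,66,-22] → .  [on edge]
    (2,2)@(5, 5): e=[4,30,10] → X
    (3,2)@(7, 5): e=[0,22,22] → X  [on edge]
    (4,2)@(9, 5): e=[-4,14,34] → .
    (1,3)@(3, 7): e=[20,18,6] → X
    (4,3)@(9, 7): e=[8,-6,42] → .
    (6,3)@(13, 7): e=[0,-22,66] → .  [on edge]
    (0,4)@(1, 9): e=[36,6,2] → X
    (1,4)@(3, 9): e=[32,-2,14] → .
    (2,4)@(5, 9): e=[28,-10,26] → .
    (3,4)@(7, 9): e=[24,-18,38] → .
    (9,4)@(19, 9): e=[0,-66,110] → .  [on edge]
  covered (6 px):
    . . . . . . . . . .
    . . . . . . . . . .
    . . X X . . . . . .
    . X X X . . . . . .
    X . . . . . . . . .
    . . . . . . . . . .
T1:
  2·area = 8  (B↔C swapped to make it positive)
  edge (14, 4)→(12, 2): d=(-2,-2) inclusive
  edge (12, 2)→(20, 6): d=(8,4) inclusive
  edge (20, 6)→(14, 4): d=(-6,-2) inclusive
    (2,0)@(5, 1): e=[-12,20,0] → .  [on edge]
    (5,0)@(11, 1): e=[0,-4,12] → .  [on edge]
    (5,1)@(11, 3): e=[-4,12,0] → .  [on edge]
    (6,1)@(13, 3): e=[0,4,4] → X  [on edge]
    (7,1)@(15, 3): e=[4,-4,8] → .
    (6,2)@(13, 5): e=[-4,20,-8] → .
    (7,2)@(15, 5): e=[0,12,-4] → .  [on edge]
    (8,2)@(17, 5): e=[4,4,0] → X  [on edge]
    (9,2)@(19, 5): e=[8,-4,4] → .
    (8,3)@(17, 7): e=[0,20,-12] → .  [on edge]
    (9,4)@(19, 9): e=[0,28,-20] → .  [on edge]
  covered (2 px):
    . . . . . . . . . .
    . . . . . . X . . .
    . . . . . . . . X .
    . . . . . . . . . .
    . . . . . . . . . .
    . . . . . . . . . .

Result: [6,2,36]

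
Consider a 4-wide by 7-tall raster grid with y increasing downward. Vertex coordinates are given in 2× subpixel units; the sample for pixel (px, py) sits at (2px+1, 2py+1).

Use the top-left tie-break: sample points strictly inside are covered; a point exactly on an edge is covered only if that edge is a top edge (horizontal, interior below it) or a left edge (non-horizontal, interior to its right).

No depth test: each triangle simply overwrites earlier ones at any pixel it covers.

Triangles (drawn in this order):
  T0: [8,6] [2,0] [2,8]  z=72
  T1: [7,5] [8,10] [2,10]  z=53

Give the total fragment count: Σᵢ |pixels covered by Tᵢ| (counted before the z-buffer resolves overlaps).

T0:
  2·area = 48  (B↔C swapped to make it positive)
  edge (8, 6)→(2, 8): d=(-6,2) right/bottom  bias=-1
  edge (2, 8)→(2, 0): d=(0,-8) top-left  bias=+0
  edge (2, 0)→(8, 6): d=(6,6) right/bottom  bias=-1
    (1,0)@(3, 1): e=[40,8,0] → .  [on edge]
    (1,1)@(3, 3): e=[28,8,12] → X
    (2,1)@(5, 3): e=[24,24,0] → .  [on edge]
    (1,2)@(3, 5): e=[16,8,24] → X
    (2,2)@(5, 5): e=[12,24,12] → X
    (3,2)@(7, 5): e=[8,40,0] → .  [on edge]
    (1,3)@(3, 7): e=[4,8,36] → X
    (2,3)@(5, 7): e=[0,24,24] → .  [on edge]
    (1,4)@(3, 9): e=[-8,8,48] → .
  covered (4 px):
    . . . .
    . X . .
    . X X .
    . X . .
    . . . .
    . . . .
    . . . .
T1:
  2·area = 30
  edge (7, 5)→(8, 10): d=(1,5) right/bottom  bias=-1
  edge (8, 10)→(2, 10): d=(-6,0) right/bottom  bias=-1
  edge (2, 10)→(7, 5): d=(5,-5) top-left  bias=+0
    (3,2)@(7, 5): e=[0,30,0] → .  [on edge]
    (2,3)@(5, 7): e=[12,18,0] → X  [on edge]
    (3,3)@(7, 7): e=[2,18,10] → X
    (1,4)@(3, 9): e=[24,6,0] → X  [on edge]
    (0,5)@(1, 11): e=[36,-6,0] → .  [on edge]
    (1,5)@(3, 11): e=[26,-6,10] → .
    (2,5)@(5, 11): e=[16,-6,20] → .
    (3,5)@(7, 11): e=[6,-6,30] → .
  covered (5 px):
    . . . .
    . . . .
    . . . .
    . . X X
    . X X X
    . . . .
    . . . .

Final: 9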